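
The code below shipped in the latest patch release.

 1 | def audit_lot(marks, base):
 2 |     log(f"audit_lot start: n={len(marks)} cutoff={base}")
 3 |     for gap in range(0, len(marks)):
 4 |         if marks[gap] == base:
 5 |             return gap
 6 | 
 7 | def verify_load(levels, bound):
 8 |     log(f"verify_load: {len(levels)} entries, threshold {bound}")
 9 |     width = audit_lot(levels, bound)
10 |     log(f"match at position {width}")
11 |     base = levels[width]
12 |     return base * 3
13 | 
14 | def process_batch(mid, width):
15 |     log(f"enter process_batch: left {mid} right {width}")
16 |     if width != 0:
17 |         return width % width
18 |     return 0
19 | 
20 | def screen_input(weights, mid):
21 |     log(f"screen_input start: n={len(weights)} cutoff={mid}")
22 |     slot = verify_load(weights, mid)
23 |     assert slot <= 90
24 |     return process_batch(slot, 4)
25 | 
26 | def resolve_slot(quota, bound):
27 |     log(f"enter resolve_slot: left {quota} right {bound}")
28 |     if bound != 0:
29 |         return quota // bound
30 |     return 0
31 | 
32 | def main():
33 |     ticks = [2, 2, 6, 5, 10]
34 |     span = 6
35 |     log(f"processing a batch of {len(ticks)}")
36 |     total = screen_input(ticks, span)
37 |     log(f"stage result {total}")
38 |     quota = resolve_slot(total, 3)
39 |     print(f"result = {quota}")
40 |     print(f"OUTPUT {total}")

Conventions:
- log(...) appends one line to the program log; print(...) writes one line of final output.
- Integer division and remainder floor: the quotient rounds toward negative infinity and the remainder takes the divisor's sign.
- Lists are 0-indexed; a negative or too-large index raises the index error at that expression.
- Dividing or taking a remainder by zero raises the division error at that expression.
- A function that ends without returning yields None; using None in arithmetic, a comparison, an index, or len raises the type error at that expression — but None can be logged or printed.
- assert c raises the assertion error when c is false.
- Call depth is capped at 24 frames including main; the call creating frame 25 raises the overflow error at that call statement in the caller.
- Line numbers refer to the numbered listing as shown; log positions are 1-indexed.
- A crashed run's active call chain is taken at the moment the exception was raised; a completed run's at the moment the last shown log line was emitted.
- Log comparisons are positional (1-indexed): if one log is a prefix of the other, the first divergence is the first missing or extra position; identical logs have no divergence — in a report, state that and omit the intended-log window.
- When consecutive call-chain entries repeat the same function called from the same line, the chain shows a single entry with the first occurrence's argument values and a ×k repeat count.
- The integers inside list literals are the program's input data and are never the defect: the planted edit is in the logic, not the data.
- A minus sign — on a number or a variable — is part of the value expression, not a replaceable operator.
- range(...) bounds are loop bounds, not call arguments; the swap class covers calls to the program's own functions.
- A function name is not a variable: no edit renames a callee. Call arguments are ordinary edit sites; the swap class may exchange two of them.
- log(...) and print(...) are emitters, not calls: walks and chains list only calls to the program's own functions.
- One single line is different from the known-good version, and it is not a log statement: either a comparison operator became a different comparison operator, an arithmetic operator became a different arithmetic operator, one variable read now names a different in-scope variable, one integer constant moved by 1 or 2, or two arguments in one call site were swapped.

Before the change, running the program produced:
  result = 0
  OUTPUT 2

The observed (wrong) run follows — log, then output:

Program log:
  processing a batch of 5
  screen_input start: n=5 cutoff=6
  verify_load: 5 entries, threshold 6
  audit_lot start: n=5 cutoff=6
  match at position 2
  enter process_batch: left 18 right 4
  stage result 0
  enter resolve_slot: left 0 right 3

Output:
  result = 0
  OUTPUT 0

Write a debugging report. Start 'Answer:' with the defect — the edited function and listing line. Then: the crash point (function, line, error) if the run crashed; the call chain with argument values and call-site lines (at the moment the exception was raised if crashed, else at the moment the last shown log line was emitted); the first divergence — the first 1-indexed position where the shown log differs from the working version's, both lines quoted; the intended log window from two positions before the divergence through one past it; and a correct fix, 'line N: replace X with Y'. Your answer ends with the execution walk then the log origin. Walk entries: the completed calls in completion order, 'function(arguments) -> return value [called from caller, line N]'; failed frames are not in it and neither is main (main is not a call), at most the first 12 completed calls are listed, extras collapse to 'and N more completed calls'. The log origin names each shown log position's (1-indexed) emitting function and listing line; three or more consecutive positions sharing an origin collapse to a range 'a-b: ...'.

Answer: the defect is in process_batch at line 17.
Key observation: Everything matches until log position 7, which reads 'stage result 0' in place of 'stage result 2'.
Call chain: main -> resolve_slot(0, 3) (called at line 38).
First divergence: at position 7 the run shows 'stage result 0' where the working version logs 'stage result 2'.
Intended log window:
  5: match at position 2
  6: enter process_batch: left 18 right 4
  7: stage result 2
  8: enter resolve_slot: left 2 right 3
Execution walk:
  audit_lot([2, 2, 6, 5, 10], 6) -> 2  [called from verify_load, line 9]
  verify_load([2, 2, 6, 5, 10], 6) -> 18  [called from screen_input, line 22]
  process_batch(18, 4) -> 0  [called from screen_input, line 24]
  screen_input([2, 2, 6, 5, 10], 6) -> 0  [called from main, line 36]
  resolve_slot(0, 3) -> 0  [called from main, line 38]
Log origin:
  1: from main, line 35
  2: from screen_input, line 21
  3: from verify_load, line 8
  4: from audit_lot, line 2
  5: from verify_load, line 10
  6: from process_batch, line 15
  7: from main, line 37
  8: from resolve_slot, line 27
A correct fix: line 17: replace `width % width` with `mid % width`.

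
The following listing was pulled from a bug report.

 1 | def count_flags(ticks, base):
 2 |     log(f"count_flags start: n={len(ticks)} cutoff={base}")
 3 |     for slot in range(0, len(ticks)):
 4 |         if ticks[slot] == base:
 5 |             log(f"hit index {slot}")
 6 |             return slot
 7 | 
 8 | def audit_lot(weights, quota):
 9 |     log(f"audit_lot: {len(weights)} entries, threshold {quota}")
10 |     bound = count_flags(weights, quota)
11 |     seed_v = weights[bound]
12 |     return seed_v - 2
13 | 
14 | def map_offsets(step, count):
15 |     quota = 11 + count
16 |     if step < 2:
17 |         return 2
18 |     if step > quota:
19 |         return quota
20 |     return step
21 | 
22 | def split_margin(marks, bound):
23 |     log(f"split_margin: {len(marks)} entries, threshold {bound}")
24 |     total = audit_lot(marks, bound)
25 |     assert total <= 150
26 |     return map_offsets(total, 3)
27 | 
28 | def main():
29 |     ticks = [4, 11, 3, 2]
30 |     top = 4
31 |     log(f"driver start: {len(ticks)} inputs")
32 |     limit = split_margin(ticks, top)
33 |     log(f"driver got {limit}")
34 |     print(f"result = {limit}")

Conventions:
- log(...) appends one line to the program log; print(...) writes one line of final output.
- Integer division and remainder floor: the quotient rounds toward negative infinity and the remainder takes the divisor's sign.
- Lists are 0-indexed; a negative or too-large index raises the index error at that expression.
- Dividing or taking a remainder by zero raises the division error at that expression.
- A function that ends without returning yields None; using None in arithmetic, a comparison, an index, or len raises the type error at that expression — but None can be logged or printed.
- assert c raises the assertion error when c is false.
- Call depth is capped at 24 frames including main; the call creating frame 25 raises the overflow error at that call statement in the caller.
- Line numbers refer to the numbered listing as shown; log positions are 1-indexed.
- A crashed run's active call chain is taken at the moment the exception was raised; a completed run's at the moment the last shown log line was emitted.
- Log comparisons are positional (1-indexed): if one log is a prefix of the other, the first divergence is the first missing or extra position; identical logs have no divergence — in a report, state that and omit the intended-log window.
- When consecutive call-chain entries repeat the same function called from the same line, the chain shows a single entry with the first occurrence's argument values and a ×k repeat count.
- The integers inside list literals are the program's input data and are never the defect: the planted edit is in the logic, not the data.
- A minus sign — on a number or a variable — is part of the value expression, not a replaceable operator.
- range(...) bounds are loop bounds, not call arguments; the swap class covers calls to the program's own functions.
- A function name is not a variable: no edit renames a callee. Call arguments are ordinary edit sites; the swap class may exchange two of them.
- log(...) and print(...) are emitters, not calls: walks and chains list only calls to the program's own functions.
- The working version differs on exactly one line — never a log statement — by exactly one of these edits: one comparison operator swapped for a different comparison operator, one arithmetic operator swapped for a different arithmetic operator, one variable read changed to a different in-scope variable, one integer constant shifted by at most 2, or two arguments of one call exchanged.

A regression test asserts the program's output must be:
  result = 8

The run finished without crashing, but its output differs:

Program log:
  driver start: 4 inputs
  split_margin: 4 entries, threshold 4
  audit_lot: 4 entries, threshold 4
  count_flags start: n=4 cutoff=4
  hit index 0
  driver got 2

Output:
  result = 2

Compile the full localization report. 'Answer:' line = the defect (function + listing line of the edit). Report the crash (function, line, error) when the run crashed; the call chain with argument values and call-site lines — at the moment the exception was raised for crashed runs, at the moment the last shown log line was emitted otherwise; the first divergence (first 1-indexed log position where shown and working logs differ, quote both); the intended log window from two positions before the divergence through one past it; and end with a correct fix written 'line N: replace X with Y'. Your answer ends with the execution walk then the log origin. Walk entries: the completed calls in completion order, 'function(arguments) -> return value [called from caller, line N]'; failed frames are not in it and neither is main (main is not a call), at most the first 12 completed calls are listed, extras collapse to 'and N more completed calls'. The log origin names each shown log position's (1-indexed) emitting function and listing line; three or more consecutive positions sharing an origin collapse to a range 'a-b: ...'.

Answer: the defect is in audit_lot at line 12.
The tell: The earliest visible damage is log position 6 — 'driver got 2' rather than the intended 'driver got 8'.
Call chain: main.
First divergence: position 6; shown 'driver got 2' vs intended 'driver got 8'.
Intended log window:
  4: count_flags start: n=4 cutoff=4
  5: hit index 0
  6: driver got 8
Execution walk:
  count_flags([4, 11, 3, 2], 4) -> 0  [called from audit_lot, line 10]
  audit_lot([4, 11, 3, 2], 4) -> 2  [called from split_margin, line 24]
  map_offsets(2, 3) -> 2  [called from split_margin, line 26]
  split_margin([4, 11, 3, 2], 4) -> 2  [called from main, line 32]
Log origins:
  1: logged in main at line 31
  2: logged in split_margin at line 23
  3: logged in audit_lot at line 9
  4: logged in count_flags at line 2
  5: logged in count_flags at line 5
  6: logged in main at line 33
A correct fix: line 12: replace `-` with `*`.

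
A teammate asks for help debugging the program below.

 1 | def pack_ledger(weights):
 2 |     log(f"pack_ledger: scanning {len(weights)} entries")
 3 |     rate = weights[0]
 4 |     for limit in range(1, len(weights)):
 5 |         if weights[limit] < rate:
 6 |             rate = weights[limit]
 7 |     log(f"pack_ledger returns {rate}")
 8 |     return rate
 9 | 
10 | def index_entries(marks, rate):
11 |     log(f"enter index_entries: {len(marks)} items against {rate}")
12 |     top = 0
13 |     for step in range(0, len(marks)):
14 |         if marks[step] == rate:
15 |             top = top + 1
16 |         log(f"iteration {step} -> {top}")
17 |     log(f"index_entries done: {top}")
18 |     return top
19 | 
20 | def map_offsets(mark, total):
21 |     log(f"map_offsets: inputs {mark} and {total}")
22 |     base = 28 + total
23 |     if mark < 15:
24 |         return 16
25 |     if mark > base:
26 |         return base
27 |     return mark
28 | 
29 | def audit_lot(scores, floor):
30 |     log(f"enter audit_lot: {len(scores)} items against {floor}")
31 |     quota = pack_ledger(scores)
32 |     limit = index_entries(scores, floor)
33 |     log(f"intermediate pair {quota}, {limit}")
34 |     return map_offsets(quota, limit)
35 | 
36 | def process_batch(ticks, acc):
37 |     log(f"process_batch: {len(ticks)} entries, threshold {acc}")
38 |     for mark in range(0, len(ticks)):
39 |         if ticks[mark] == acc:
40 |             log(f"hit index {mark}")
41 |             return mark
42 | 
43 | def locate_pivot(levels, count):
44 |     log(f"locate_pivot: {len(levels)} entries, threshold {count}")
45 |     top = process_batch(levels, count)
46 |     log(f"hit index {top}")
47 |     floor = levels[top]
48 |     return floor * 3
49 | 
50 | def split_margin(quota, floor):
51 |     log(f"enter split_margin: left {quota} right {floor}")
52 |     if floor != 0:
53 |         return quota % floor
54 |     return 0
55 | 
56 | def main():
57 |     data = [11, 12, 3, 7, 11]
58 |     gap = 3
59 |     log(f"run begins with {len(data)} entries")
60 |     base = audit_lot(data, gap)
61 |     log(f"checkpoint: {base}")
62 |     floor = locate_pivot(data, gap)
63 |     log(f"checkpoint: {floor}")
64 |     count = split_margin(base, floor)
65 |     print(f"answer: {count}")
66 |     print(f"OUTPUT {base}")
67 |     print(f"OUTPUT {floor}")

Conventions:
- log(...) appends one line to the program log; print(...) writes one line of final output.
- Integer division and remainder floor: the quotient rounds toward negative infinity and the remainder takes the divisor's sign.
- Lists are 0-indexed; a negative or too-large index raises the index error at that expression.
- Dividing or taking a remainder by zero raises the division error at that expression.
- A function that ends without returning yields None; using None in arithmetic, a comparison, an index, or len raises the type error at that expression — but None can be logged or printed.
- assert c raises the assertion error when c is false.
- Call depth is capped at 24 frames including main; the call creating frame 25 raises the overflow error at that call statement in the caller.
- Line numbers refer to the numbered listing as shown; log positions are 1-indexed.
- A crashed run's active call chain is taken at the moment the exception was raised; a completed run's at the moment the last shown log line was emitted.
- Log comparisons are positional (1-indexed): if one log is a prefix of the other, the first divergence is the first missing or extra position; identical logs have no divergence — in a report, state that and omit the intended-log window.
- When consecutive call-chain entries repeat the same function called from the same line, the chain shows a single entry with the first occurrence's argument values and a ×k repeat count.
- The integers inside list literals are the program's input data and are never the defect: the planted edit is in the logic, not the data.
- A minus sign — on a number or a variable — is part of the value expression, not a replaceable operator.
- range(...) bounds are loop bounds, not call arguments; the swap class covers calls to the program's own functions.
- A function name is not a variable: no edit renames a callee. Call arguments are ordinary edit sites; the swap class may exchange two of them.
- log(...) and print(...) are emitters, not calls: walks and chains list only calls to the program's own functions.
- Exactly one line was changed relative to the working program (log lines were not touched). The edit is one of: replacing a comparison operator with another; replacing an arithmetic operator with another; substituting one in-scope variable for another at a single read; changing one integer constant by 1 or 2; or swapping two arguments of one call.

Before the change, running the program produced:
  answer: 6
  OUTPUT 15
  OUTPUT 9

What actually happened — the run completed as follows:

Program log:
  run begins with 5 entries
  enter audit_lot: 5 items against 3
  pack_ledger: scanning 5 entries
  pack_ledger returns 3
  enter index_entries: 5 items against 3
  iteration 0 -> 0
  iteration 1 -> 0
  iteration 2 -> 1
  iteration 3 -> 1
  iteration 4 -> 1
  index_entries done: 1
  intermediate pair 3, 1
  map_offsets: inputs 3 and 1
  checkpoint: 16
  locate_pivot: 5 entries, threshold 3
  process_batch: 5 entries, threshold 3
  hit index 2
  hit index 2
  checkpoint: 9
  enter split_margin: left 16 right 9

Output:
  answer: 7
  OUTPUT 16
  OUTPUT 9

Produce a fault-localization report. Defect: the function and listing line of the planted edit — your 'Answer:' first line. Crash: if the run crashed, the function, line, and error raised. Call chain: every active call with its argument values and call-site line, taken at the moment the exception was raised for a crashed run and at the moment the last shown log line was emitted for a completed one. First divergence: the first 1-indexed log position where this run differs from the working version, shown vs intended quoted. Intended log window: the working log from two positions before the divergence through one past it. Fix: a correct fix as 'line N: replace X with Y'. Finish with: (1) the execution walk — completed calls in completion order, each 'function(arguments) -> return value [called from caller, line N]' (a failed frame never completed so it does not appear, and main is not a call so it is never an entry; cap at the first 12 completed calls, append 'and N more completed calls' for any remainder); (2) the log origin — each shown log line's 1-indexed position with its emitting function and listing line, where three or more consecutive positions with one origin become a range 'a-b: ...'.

Answer: the defect is in map_offsets at line 24.
The tell: At log position 14 the runs split — shown 'checkpoint: 16', but the working version logs 'checkpoint: 15'.
Call chain: main -> split_margin(16, 9) (called at line 64).
First divergence: at position 14 the run shows 'checkpoint: 16' where the working version logs 'checkpoint: 15'.
Intended log window:
  12: intermediate pair 3, 1
  13: map_offsets: inputs 3 and 1
  14: checkpoint: 15
  15: locate_pivot: 5 entries, threshold 3
Execution walk:
  pack_ledger([11, 12, 3, 7, 11]) -> 3  [called from audit_lot, line 31]
  index_entries([11, 12, 3, 7, 11], 3) -> 1  [called from audit_lot, line 32]
  map_offsets(3, 1) -> 16  [called from audit_lot, line 34]
  audit_lot([11, 12, 3, 7, 11], 3) -> 16  [called from main, line 60]
  process_batch([11, 12, 3, 7, 11], 3) -> 2  [called from locate_pivot, line 45]
  locate_pivot([11, 12, 3, 7, 11], 3) -> 9  [called from main, line 62]
  split_margin(16, 9) -> 7  [called from main, line 64]
Log origins:
  1: emitted by main (line 59)
  2: emitted by audit_lot (line 30)
  3: emitted by pack_ledger (line 2)
  4: emitted by pack_ledger (line 7)
  5: emitted by index_entries (line 11)
  6-10: emitted by index_entries (line 16)
  11: emitted by index_entries (line 17)
  12: emitted by audit_lot (line 33)
  13: emitted by map_offsets (line 21)
  14: emitted by main (line 61)
  15: emitted by locate_pivot (line 44)
  16: emitted by process_batch (line 37)
  17: emitted by process_batch (line 40)
  18: emitted by locate_pivot (line 46)
  19: emitted by main (line 63)
  20: emitted by split_margin (line 51)
A correct fix: line 24: replace `16` with `15`.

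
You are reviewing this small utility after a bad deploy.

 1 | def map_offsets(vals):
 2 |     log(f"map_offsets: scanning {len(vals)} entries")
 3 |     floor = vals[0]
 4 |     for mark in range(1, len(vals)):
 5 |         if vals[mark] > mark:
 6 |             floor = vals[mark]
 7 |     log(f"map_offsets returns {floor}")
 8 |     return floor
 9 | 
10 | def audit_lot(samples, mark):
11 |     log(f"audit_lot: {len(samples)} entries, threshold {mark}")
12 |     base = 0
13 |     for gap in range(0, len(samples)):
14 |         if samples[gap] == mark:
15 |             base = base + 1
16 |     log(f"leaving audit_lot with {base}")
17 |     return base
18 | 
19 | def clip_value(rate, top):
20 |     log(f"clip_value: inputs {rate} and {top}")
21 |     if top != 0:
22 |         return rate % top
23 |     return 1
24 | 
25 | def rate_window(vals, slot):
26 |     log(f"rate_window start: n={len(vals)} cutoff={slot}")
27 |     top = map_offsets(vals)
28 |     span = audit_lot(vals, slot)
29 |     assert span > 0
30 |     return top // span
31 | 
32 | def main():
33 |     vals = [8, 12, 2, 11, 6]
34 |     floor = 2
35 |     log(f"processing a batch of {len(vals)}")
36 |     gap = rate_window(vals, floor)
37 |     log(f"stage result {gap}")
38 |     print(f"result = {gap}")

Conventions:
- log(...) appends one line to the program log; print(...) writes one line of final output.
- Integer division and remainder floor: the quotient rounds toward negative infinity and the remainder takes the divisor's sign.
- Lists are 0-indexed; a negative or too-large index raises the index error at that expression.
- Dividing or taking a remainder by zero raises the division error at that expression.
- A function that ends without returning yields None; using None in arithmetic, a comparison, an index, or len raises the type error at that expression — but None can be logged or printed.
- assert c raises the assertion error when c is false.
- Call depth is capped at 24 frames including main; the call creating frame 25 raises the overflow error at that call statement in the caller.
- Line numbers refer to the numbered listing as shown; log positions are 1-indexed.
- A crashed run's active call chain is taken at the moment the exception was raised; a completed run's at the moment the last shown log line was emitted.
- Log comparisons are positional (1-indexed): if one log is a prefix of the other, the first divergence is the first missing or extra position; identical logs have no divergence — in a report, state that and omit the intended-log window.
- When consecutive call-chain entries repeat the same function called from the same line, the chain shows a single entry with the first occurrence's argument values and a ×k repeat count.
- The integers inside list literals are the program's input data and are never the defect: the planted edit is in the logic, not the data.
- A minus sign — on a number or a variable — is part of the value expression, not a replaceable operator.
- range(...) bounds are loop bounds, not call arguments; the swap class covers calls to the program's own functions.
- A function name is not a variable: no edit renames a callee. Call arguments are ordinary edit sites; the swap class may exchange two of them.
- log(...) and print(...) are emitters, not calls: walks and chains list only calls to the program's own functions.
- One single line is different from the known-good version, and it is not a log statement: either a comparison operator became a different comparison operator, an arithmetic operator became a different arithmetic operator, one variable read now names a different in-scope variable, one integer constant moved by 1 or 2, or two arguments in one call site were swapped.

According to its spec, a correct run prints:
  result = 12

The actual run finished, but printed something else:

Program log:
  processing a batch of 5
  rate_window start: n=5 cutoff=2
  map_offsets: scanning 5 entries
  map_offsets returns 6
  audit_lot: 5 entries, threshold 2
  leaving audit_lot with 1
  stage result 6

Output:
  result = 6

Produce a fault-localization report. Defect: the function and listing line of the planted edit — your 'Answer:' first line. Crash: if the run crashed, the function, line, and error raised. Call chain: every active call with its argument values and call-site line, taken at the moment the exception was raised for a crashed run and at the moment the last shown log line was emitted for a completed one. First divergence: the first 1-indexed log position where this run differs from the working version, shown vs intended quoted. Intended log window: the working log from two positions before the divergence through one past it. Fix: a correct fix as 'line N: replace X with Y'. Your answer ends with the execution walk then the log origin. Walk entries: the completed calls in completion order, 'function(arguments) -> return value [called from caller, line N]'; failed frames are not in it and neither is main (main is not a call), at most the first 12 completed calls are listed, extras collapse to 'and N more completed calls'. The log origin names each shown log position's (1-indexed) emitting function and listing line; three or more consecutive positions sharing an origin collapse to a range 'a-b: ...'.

Answer: the defect is in map_offsets at line 5.
The tell: Everything matches until log position 4, which reads 'map_offsets returns 6' in place of 'map_offsets returns 12'.
Call chain: main.
First divergence: position 4 — the shown line 'map_offsets returns 6' should read 'map_offsets returns 12'.
Intended log window:
  2: rate_window start: n=5 cutoff=2
  3: map_offsets: scanning 5 entries
  4: map_offsets returns 12
  5: audit_lot: 5 entries, threshold 2
Execution walk:
  map_offsets([8, 12, 2, 11, 6]) -> 6  [called from rate_window, line 27]
  audit_lot([8, 12, 2, 11, 6], 2) -> 1  [called from rate_window, line 28]
  rate_window([8, 12, 2, 11, 6], 2) -> 6  [called from main, line 36]
Log origin:
  1 — main, line 35
  2 — rate_window, line 26
  3 — map_offsets, line 2
  4 — map_offsets, line 7
  5 — audit_lot, line 11
  6 — audit_lot, line 16
  7 — main, line 37
A correct fix: line 5: replace `vals[mark] > mark` with `vals[mark] > floor`.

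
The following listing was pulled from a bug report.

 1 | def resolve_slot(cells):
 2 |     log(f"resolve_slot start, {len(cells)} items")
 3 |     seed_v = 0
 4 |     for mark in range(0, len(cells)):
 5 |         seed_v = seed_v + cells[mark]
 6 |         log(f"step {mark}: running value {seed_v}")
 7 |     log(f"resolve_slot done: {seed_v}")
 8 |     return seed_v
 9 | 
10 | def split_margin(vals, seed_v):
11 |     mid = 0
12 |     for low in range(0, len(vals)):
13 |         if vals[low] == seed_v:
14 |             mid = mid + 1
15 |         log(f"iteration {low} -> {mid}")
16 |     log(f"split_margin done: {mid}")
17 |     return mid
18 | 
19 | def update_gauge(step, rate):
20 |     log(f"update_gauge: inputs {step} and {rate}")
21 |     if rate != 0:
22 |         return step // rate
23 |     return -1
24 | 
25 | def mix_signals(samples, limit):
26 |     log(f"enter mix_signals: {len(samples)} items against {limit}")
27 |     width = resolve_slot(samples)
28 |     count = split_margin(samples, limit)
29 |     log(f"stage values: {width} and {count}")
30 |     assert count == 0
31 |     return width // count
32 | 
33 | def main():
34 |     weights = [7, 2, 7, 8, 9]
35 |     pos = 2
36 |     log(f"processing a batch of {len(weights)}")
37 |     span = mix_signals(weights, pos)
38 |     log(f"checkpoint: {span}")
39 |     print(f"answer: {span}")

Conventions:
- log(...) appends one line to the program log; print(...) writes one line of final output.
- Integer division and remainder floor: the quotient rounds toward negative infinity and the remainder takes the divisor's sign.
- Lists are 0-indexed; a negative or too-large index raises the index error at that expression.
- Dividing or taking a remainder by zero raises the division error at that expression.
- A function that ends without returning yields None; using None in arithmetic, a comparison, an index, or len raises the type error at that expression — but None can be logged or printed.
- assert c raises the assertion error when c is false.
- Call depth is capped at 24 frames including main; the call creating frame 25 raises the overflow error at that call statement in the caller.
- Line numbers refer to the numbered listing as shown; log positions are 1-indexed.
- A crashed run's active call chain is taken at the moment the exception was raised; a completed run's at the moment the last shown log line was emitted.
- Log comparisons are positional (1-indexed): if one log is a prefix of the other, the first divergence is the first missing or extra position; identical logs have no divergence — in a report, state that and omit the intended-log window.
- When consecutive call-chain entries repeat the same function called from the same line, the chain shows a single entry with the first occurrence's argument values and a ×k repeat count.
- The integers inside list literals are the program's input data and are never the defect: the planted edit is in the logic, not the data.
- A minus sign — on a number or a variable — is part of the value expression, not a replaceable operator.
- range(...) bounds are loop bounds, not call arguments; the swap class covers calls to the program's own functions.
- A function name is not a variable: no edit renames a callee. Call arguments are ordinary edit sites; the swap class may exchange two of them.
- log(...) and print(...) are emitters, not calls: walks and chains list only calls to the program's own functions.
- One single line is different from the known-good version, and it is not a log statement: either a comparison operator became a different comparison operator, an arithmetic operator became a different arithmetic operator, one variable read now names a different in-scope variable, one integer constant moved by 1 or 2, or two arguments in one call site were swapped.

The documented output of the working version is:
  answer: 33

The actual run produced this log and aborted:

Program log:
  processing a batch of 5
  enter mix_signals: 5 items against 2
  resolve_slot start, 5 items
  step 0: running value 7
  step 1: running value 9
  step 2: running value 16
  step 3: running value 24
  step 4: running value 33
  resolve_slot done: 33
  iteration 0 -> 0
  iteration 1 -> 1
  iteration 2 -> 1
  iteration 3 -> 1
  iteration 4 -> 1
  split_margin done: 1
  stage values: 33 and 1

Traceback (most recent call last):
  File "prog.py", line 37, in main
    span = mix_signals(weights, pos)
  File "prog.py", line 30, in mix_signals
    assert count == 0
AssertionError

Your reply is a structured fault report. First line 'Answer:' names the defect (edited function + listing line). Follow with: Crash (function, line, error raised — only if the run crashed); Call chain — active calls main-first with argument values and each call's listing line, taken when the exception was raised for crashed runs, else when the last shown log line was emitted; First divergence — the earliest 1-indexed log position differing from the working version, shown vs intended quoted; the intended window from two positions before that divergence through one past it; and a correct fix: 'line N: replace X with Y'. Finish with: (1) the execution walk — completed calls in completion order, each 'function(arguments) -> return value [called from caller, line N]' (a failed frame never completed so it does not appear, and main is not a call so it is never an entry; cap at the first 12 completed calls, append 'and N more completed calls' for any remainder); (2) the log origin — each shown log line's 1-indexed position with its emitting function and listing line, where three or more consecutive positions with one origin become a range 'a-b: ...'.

Answer: the defect is in mix_signals at line 30.
Key observation: Only 16 log lines were emitted before the run died; the intended continuation was 'checkpoint: 33'.
Crash: mix_signals, line 30, AssertionError.
Call chain: main -> mix_signals([7, 2, 7, 8, 9], 2) (called at line 37).
First divergence: position 17 — the faulty run's log ends after 16 lines; the working version continues with 'checkpoint: 33'.
Intended log window:
  15: split_margin done: 1
  16: stage values: 33 and 1
  17: checkpoint: 33
Execution walk:
  resolve_slot([7, 2, 7, 8, 9]) -> 33  [called from mix_signals, line 27]
  split_margin([7, 2, 7, 8, 9], 2) -> 1  [called from mix_signals, line 28]
Log origins:
  1: logged in main at line 36
  2: logged in mix_signals at line 26
  3: logged in resolve_slot at line 2
  4-8: logged in resolve_slot at line 6
  9: logged in resolve_slot at line 7
  10-14: logged in split_margin at line 15
  15: logged in split_margin at line 16
  16: logged in mix_signals at line 29
A correct fix: line 30: replace `==` with `>`.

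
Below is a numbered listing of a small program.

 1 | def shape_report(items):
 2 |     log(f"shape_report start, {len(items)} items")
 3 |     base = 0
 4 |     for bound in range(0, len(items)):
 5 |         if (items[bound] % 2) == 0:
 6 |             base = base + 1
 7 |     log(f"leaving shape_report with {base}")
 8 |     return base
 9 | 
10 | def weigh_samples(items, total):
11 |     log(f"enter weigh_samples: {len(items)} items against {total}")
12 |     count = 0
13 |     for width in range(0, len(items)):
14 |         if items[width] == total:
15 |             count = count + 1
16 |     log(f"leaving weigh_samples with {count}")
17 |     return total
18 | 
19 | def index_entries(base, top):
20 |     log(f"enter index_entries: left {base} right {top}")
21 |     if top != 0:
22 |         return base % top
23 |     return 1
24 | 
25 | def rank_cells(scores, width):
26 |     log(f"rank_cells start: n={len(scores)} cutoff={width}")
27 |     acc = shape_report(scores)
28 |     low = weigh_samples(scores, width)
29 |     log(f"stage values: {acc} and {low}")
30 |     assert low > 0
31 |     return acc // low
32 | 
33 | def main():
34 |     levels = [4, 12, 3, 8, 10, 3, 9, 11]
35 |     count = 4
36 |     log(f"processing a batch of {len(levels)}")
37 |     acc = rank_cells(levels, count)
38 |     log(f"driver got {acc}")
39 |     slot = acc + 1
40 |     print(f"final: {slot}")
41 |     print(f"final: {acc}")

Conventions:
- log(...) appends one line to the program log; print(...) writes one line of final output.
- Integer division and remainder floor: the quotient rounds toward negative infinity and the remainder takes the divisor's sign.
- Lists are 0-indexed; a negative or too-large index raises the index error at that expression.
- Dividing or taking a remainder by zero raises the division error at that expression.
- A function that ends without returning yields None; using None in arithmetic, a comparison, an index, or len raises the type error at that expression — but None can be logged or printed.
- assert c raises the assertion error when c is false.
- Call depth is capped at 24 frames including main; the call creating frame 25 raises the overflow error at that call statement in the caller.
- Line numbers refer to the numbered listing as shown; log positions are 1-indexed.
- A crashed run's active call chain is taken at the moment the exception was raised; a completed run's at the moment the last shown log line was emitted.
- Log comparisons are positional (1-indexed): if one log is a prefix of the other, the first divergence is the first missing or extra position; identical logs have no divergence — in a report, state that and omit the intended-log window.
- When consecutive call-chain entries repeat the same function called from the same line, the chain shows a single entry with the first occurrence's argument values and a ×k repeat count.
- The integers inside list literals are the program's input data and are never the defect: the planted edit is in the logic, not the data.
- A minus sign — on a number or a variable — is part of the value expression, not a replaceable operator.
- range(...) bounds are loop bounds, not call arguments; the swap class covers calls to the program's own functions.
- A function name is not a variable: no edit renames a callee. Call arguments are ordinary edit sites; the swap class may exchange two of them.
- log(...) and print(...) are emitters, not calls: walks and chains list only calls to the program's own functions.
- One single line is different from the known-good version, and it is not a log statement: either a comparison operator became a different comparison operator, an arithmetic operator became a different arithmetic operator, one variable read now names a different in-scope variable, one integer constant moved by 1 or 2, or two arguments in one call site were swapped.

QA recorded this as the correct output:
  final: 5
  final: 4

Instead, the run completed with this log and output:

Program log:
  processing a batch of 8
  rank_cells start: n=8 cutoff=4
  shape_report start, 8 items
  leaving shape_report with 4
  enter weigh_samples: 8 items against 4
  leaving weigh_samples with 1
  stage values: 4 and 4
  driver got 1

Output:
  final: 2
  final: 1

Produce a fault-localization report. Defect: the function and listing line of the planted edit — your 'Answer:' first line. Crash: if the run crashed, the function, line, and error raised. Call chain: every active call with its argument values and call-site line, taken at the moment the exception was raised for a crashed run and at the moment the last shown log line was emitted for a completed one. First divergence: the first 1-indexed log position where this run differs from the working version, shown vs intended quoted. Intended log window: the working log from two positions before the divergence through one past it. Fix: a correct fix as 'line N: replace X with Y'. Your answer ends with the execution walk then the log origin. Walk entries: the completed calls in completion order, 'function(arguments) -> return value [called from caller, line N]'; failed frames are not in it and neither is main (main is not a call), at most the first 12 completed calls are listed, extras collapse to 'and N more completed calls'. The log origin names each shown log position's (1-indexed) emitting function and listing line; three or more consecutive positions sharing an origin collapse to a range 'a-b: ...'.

Answer: the defect is in weigh_samples at line 17.
Key observation: Everything matches until log position 7, which reads 'stage values: 4 and 4' in place of 'stage values: 4 and 1'.
Call chain: main.
First divergence: position 7 — shown 'stage values: 4 and 4', intended 'stage values: 4 and 1'.
Intended log window:
  5: enter weigh_samples: 8 items against 4
  6: leaving weigh_samples with 1
  7: stage values: 4 and 1
  8: driver got 4
Execution walk:
  shape_report([4, 12, 3, 8, 10, 3, 9, 11]) -> 4  [called from rank_cells, line 27]
  weigh_samples([4, 12, 3, 8, 10, 3, 9, 11], 4) -> 4  [called from rank_cells, line 28]
  rank_cells([4, 12, 3, 8, 10, 3, 9, 11], 4) -> 1  [called from main, line 37]
Log line origins:
  1 — main, line 36
  2 — rank_cells, line 26
  3 — shape_report, line 2
  4 — shape_report, line 7
  5 — weigh_samples, line 11
  6 — weigh_samples, line 16
  7 — rank_cells, line 29
  8 — main, line 38
A correct fix: line 17: replace `total` with `count`.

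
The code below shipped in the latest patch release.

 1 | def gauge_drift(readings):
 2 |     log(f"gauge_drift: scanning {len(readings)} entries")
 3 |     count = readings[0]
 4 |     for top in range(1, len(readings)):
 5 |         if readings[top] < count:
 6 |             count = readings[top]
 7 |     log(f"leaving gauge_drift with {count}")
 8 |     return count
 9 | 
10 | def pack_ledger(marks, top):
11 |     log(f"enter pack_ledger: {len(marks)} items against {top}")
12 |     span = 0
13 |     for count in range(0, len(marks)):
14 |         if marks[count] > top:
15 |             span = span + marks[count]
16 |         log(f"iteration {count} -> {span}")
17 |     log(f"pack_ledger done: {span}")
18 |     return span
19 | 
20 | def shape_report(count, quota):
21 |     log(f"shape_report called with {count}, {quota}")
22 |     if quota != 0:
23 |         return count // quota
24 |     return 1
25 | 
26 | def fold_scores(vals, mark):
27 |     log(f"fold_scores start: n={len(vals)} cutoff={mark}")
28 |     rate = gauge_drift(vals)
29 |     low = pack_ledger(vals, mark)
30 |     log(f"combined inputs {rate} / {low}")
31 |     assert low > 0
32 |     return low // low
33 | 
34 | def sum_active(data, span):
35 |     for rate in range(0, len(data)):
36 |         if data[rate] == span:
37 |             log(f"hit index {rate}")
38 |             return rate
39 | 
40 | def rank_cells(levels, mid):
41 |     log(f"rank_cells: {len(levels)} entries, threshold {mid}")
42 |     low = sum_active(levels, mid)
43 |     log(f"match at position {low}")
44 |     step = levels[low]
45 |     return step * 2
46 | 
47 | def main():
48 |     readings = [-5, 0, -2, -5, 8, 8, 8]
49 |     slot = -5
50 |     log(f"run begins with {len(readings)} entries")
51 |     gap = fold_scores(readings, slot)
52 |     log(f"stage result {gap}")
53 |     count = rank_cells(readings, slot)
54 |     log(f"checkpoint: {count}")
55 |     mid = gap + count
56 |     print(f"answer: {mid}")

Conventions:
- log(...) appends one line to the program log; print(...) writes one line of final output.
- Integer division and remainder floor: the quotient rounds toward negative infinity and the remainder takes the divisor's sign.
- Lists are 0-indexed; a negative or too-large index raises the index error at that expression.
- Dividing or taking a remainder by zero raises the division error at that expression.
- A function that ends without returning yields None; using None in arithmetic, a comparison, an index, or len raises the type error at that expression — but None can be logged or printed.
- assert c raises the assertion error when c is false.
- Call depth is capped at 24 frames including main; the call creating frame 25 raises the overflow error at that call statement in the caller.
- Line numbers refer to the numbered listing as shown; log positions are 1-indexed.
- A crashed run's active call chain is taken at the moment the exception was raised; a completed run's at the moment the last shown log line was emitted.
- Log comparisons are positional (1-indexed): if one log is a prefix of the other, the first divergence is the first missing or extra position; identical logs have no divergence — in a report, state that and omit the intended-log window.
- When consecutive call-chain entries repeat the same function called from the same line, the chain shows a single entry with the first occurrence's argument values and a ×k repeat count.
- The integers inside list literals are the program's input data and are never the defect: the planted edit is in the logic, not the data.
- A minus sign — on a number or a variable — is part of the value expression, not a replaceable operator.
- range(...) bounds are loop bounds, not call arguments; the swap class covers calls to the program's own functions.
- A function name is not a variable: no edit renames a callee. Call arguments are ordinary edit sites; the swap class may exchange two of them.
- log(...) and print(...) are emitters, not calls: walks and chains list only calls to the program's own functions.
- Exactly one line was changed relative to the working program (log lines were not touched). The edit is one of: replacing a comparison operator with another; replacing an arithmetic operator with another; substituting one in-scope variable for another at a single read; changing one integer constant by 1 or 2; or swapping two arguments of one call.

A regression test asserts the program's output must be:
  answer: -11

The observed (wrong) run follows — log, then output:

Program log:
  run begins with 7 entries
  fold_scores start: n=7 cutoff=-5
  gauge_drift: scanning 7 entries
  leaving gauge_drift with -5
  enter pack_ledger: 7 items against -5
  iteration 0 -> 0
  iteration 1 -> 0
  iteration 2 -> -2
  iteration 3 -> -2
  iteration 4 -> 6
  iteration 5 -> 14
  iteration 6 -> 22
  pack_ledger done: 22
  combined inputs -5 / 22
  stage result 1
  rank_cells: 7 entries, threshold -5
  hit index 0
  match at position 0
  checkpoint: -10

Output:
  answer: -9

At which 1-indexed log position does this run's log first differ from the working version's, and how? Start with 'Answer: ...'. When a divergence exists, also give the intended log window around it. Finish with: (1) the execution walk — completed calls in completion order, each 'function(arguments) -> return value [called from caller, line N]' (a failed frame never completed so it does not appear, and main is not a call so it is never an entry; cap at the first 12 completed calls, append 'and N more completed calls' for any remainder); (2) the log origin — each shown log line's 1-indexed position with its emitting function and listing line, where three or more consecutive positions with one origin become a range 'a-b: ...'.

Answer: at position 15 the run shows 'stage result 1' where the working version logs 'stage result -1'.
Intended log window:
  13: pack_ledger done: 22
  14: combined inputs -5 / 22
  15: stage result -1
  16: rank_cells: 7 entries, threshold -5
Execution walk:
  gauge_drift([-5, 0, -2, -5, 8, 8, 8]) -> -5  [called from fold_scores, line 28]
  pack_ledger([-5, 0, -2, -5, 8, 8, 8], -5) -> 22  [called from fold_scores, line 29]
  fold_scores([-5, 0, -2, -5, 8, 8, 8], -5) -> 1  [called from main, line 51]
  sum_active([-5, 0, -2, -5, 8, 8, 8], -5) -> 0  [called from rank_cells, line 42]
  rank_cells([-5, 0, -2, -5, 8, 8, 8], -5) -> -10  [called from main, line 53]
Origin of each log line:
  1: from main, line 50
  2: from fold_scores, line 27
  3: from gauge_drift, line 2
  4: from gauge_drift, line 7
  5: from pack_ledger, line 11
  6-12: from pack_ledger, line 16
  13: from pack_ledger, line 17
  14: from fold_scores, line 30
  15: from main, line 52
  16: from rank_cells, line 41
  17: from sum_active, line 37
  18: from rank_cells, line 43
  19: from main, line 54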